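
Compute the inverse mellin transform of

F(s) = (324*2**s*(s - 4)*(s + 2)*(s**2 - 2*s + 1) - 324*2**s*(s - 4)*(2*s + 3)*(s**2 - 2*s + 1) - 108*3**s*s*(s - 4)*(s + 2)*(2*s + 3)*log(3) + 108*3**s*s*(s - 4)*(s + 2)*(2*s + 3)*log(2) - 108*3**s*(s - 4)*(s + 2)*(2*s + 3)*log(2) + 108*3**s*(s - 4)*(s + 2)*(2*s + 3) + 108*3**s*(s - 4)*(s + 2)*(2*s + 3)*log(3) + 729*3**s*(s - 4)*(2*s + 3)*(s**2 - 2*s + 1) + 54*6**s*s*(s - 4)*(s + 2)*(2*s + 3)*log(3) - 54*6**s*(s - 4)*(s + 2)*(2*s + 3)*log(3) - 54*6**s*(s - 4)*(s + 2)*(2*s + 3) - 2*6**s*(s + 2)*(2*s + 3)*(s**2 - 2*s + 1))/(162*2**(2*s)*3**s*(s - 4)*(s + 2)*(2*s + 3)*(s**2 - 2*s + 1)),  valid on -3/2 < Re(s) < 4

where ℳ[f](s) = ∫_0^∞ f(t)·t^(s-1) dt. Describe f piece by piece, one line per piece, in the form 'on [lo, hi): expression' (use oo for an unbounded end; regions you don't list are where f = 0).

invert the common scale on t to get 2*sqrt(2)*t**(3/2) on [0, 1/2); 8*t**2 on [1/2, 3/4); log(2*t)/(2*t) on [3/4, 3/2); …
reversing the common scale on t: t**(3/2) on [0, 1); 2*t**2 on [1, 3/2); log(t)/t on [3/2, 3); …
treat the 4 regions marked off by 1/6, 1/4, 1/2 separately and sum
piece [0, 1/6): integrate 6*sqrt(6)*t**(3/2) against the kernel
over [1/6, 1/4), the kernel integral of 72*t**2 enters the sum
∫ log(6*t)/(6*t)·t^(s-1) over [1/4, 1/2)
piece [1/2, ∞): integrate 1/(1296*t**4) against the kernel

on [0, 1/6): 6*sqrt(6)*t**(3/2)
on [1/6, 1/4): 72*t**2
on [1/4, 1/2): log(6*t)/(6*t)
on [1/2, oo): 1/(1296*t**4)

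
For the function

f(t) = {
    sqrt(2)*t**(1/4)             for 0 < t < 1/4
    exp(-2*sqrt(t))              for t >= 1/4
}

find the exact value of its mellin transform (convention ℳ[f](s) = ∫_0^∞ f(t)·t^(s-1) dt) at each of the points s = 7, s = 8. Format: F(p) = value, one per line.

F(7) = (E + 245438563547)*exp(-1)/118784
F(8) = (E + 58651353289254)*exp(-1)/540672

undo the common scale on t: 2**(1/4)*t**(1/4) on [0, 1/2); exp(-sqrt(2)*sqrt(t)) on [1/2, ∞)
invert the common scale on t to get t**(1/4) on [0, 1); exp(-sqrt(t)) on [1, ∞)
remove the power substitution first: sqrt(t) on [0, 1); exp(-t) on [1, ∞)
breakpoints 1/4: one integral from each of the 2 segments
[0, 1/4) adds the kernel integral of sqrt(2)*t**(1/4)
segment [1/4, ∞) carries exp(-2*sqrt(t)); integrate it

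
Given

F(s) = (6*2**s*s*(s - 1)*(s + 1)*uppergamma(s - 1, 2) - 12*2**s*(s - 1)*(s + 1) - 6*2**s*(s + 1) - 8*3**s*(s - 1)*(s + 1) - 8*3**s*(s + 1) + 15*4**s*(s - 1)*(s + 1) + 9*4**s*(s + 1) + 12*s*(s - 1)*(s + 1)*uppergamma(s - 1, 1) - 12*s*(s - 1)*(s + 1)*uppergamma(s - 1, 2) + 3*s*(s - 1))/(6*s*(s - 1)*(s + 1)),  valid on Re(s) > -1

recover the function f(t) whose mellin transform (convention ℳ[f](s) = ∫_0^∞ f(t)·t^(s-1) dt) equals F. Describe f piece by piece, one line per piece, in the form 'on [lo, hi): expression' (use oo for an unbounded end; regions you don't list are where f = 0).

strip the common scale on t: t on [0, 1/2); exp(-2*t)/t on [1/2, 1); (t + 1)/t on [1, 3/2); …
the shared t-power comes off first: t**2 on [0, 1/2); exp(-2*t) on [1/2, 1); t + 1 on [1, 3/2); …
treat the 5 regions marked off by 1, 2, 3, 4 separately and sum
∫ t/2·t^(s-1) over [0, 1)
on [1, 2): add ∫ 2*exp(-t)/t·t^(s-1) dt
over [2, 3), the kernel integral of 2*(t/2 + 1)/t enters the sum
[3, 4) adds the kernel integral of 2*(t/2 + 3)/t
piece [4, ∞): integrate 2*exp(-t/2)/t against the kernel

on [0, 1): t/2
on [1, 2): 2*exp(-t)/t
on [2, 3): 2*(t/2 + 1)/t
on [3, 4): 2*(t/2 + 3)/t
on [4, oo): 2*exp(-t/2)/t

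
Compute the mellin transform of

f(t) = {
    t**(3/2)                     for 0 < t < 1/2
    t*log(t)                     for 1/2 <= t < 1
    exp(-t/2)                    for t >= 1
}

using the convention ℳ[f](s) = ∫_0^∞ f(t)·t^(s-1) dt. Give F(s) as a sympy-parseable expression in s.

(2*2**(2*s)*(2*s + 3)*(s**2 + 2*s + 1)*uppergamma(s, 1/2) - 2*2**s*(2*s + 3) + s*(2*s + 3)*log(2) + 2*s + (2*s + 3)*log(2) + sqrt(2)*(s**2 + 2*s + 1) + 3)/(2*2**s*(2*s + 3)*(s**2 + 2*s + 1))
  Re(s) > -3/2

split f at 1/2, 1: ℳ[f](s) collects 3 kernel integrals
between 0 and 1/2 the integrand is t**(3/2)·t^(s-1)
∫ t*log(t)·t^(s-1) over [1/2, 1)
∫ exp(-t/2)·t^(s-1) over [1, ∞)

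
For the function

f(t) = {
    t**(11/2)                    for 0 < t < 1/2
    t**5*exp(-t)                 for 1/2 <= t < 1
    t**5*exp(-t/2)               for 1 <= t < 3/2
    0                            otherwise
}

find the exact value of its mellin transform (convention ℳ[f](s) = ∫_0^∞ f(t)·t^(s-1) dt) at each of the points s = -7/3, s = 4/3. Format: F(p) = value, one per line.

F(-7/3) = -4*2**(2/3)*uppergamma(8/3, 3/4) - uppergamma(8/3, 1) + 3*2**(5/6)/152 + uppergamma(8/3, 1/2) + 4*2**(2/3)*uppergamma(8/3, 1/2)
F(4/3) = -64*2**(1/3)*uppergamma(19/3, 3/4) - uppergamma(19/3, 1) + 3*2**(1/6)/2624 + uppergamma(19/3, 1/2) + 64*2**(1/3)*uppergamma(19/3, 1/2)

back out the shared t-power: t**(7/2) on [0, 1/2); t**3*exp(-t) on [1/2, 1); t**3*exp(-t/2) on [1, 3/2)
remove the shared t-power first: t**(5/2) on [0, 1/2); t**2*exp(-t) on [1/2, 1); t**2*exp(-t/2) on [1, 3/2)
strip the shared t-power: sqrt(t) on [0, 1/2); exp(-t) on [1/2, 1); exp(-t/2) on [1, 3/2)
along the cuts 1/2, 1, ℳ[f](s) splits into 3 integrals
the [0, 1/2) slice contributes ∫ t**(11/2)·t^(s-1) dt
piece [1/2, 1): integrate t**5*exp(-t) against the kernel
on [1, 3/2) integrate f = t**5*exp(-t/2) against the kernel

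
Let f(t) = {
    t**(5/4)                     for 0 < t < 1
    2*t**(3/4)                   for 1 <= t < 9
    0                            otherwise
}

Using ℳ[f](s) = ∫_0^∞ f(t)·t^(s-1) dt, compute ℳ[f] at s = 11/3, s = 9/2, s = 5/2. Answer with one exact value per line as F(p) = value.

back out the shared t-power: t**(3/4) on [0, 1); 2*t**(1/4) on [1, 9)
invert the power substitution to get t**(3/2) on [0, 1); 2*sqrt(t) on [1, 3)
the 2 pieces separated at 1 each add one integral
the [0, 1) slice contributes ∫ t**(5/4)·t^(s-1) dt
between 1 and 9 the integrand is 2*t**(3/4)·t^(s-1)

F(11/3) = -780/3127 + 157464*3**(5/6)/53
F(9/2) = -100/483 + 157464*sqrt(3)/7
F(5/2) = -68/195 + 5832*sqrt(3)/13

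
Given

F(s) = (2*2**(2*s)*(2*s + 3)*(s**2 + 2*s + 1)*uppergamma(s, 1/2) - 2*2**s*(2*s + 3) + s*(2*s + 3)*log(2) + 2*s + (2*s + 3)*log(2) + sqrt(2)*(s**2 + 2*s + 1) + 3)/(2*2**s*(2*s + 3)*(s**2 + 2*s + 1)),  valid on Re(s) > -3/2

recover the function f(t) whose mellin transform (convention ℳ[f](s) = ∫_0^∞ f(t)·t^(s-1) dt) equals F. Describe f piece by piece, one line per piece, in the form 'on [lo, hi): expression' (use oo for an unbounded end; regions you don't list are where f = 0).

on [0, 1/2): t**(3/2)
on [1/2, 1): t*log(t)
on [1, oo): exp(-t/2)

cuts at 1/2, 1: linearity sums the 3 kernel integrals
segment 0 to 1/2 holds t**(3/2); add its integral
∫ over [1/2, 1) of t*log(t)·t^(s-1) joins the sum
∫ over [1, ∞) of exp(-t/2)·t^(s-1) joins the sum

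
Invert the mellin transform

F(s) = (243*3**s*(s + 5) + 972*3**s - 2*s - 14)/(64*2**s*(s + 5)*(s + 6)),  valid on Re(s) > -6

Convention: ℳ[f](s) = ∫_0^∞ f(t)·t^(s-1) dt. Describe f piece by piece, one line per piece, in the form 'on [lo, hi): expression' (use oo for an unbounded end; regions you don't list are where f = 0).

back out the shared t-power: t**4 on [0, 1/2); t**3*(2 - t) on [1/2, 3/2)
invert the shared t-power to get t**3 on [0, 1/2); t**2*(2 - t) on [1/2, 3/2)
remove the shared t-power first: t on [0, 1/2); 2 - t on [1/2, 3/2)
f breaks at 1/2 into 2 integrals to sum
∫ t**6·t^(s-1) over [0, 1/2)
the [1/2, 3/2) slice contributes ∫ t**5*(2 - t)·t^(s-1) dt

on [0, 1/2): t**6
on [1/2, 3/2): t**5*(2 - t)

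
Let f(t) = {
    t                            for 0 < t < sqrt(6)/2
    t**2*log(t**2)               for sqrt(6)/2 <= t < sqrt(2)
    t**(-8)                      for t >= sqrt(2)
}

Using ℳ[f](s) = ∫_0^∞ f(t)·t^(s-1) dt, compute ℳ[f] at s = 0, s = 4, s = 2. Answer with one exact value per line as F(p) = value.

F(0) = -3*log(3)/4 - 31/128 + 7*log(2)/4 + sqrt(6)/2
F(4) = -9*log(3)/16 - 7/36 + 9*sqrt(6)/40 + 91*log(2)/48
F(2) = -9*log(3)/16 - 19/96 + sqrt(6)/4 + 25*log(2)/16

strip the power substitution: sqrt(t) on [0, 3/2); t*log(t) on [3/2, 2); t**(-4) on [2, ∞)
slice at sqrt(6)/2, sqrt(2), transform all 3 pieces, and sum them
piece [0, sqrt(6)/2): integrate t against the kernel
piece [sqrt(6)/2, sqrt(2)): integrate t**2*log(t**2) against the kernel
between sqrt(2) and ∞ the integrand is t**(-8)·t^(s-1)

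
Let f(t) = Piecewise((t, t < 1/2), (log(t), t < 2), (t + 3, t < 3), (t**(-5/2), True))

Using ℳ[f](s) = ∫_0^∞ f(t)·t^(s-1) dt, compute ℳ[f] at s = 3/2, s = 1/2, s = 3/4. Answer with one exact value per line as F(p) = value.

F(3/2) = sqrt(2)*(-1139 + 30*sqrt(2) + 270*log(2) + 864*sqrt(6))/180
F(1/2) = sqrt(2)*(-330 + sqrt(2) + 108*log(2) + 144*sqrt(6))/36
F(3/4) = 2**(1/4)*(-436*sqrt(2) + 2*2**(3/4)*3**(1/4) + 65 + log(2**(42 + 84*sqrt(2))) + 180*6**(3/4))/63

decompose at 1/2, 2, 3; ℳ[f](s) sums the 4 pieces' integrals
piece [0, 1/2): integrate t against the kernel
∫ over [1/2, 2) of log(t)·t^(s-1) joins the sum
on [2, 3) integrate f = (t + 3) against the kernel
the [3, ∞) slice contributes ∫ t**(-5/2)·t^(s-1) dt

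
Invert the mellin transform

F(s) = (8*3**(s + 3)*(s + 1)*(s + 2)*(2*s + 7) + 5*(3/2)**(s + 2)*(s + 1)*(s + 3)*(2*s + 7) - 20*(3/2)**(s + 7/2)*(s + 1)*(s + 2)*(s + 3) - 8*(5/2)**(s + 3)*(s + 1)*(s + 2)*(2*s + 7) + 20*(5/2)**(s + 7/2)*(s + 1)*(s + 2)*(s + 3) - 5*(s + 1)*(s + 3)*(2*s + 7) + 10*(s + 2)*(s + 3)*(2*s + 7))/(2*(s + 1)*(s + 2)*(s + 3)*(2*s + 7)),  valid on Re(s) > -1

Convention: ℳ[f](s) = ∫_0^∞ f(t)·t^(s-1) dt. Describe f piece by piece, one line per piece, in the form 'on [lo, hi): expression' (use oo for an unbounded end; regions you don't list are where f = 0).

decompose at 1, 3/2, 5/2; ℳ[f](s) sums the 4 pieces' integrals
on [0, 1): add ∫ 5*t·t^(s-1) dt
∫ over [1, 3/2) of 5*t**2/2·t^(s-1) joins the sum
on [3/2, 5/2): add ∫ 5*t**(7/2)·t^(s-1) dt
∫ 4*t**3·t^(s-1) over [5/2, 3)

on [0, 1): 5*t
on [1, 3/2): 5*t**2/2
on [3/2, 5/2): 5*t**(7/2)
on [5/2, 3): 4*t**3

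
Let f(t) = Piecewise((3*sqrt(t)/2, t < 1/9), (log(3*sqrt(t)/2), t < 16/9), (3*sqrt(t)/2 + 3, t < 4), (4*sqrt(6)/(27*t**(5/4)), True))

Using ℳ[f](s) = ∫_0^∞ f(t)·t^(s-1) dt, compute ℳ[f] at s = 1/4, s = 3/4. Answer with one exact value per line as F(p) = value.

F(1/4) = sqrt(3)*(-330 + sqrt(2) + 108*log(2) + 144*sqrt(6))/27
F(3/4) = 2*sqrt(3)*(-1139 + 30*sqrt(2) + 270*log(2) + 864*sqrt(6))/405

undo the power substitution: 3*t/2 on [0, 1/3); log(3*t/2) on [1/3, 4/3); 3*t/2 + 3 on [4/3, 2); …
the common scale on t comes off first: t on [0, 1/2); log(t) on [1/2, 2); t + 3 on [2, 3); …
linearity at 1/9, 16/9, 4 turns ℳ[f](s) into 4 summed integrals
on [0, 1/9) integrate f = 3*sqrt(t)/2 against the kernel
between 1/9 and 16/9 the integrand is log(3*sqrt(t)/2)·t^(s-1)
[16/9, 4) adds the kernel integral of (3*sqrt(t)/2 + 3)
on [4, ∞) integrate f = 4*sqrt(6)/(27*t**(5/4)) against the kernel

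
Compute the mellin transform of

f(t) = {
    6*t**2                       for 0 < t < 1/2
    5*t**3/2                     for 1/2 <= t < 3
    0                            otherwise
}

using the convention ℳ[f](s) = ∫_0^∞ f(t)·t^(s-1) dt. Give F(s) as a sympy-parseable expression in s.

integrate the 2 segments split at 1/2, then add the results
the [0, 1/2) slice contributes ∫ 6*t**2·t^(s-1) dt
between 1/2 and 3 the integrand is 5*t**3/2·t^(s-1)

(1080*6**s*(s + 2) + 19*s + 62)/(16*2**s*(s + 2)*(s + 3))
  Re(s) > -2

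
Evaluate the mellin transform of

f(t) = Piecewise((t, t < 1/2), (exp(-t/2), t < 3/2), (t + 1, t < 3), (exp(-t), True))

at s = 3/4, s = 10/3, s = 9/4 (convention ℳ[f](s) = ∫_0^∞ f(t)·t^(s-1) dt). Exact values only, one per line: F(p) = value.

slice at 1/2, 3/2, 3, transform all 4 pieces, and sum them
∫ t·t^(s-1) over [0, 1/2)
the [1/2, 3/2) slice contributes ∫ exp(-t/2)·t^(s-1) dt
segment [3/2, 3) carries (t + 1); integrate it
piece [3, ∞): integrate exp(-t) against the kernel

F(3/4) = -23*2**(1/4)*3**(3/4)/21 - 2**(3/4)*uppergamma(3/4, 3/4) + uppergamma(3/4, 3) + 2**(1/4)/7 + 2**(3/4)*uppergamma(3/4, 1/4) + 64*3**(3/4)/21
F(10/3) = 2**(2/3)*(-8320*2**(2/3)*uppergamma(10/3, 3/4) - 2268*3**(1/3) + 15 + 1040*2**(1/3)*uppergamma(10/3, 3) + 8320*2**(2/3)*uppergamma(10/3, 1/4) + 27864*6**(1/3))/2080
F(9/4) = -4*2**(1/4)*uppergamma(9/4, 3/4) - 53*2**(3/4)*3**(1/4)/52 + 2**(3/4)/52 + uppergamma(9/4, 3) + 4*2**(1/4)*uppergamma(9/4, 1/4) + 160*3**(1/4)/13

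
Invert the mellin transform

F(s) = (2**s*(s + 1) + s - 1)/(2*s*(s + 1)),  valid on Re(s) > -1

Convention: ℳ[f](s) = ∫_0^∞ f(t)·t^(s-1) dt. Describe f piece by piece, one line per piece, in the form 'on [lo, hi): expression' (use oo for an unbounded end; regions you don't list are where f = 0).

on [0, 1): t
on [1, 2): 1/2

integrate the 2 segments split at 1, then add the results
segment 0 to 1 holds t; add its integral
over [1, 2), the kernel integral of 1/2 enters the sum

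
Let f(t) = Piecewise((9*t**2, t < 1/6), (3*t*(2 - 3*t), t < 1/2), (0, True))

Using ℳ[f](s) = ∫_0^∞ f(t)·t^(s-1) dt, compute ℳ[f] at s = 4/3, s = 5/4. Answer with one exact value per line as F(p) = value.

F(4/3) = 6**(2/3)*(-26 + 171*3**(1/3))/3360
F(5/4) = 6**(3/4)*(-34 + 225*3**(1/4))/4212

peel off the common scale on t: t**2 on [0, 1/2); t*(2 - t) on [1/2, 3/2)
peel off the shared t-power: t on [0, 1/2); 2 - t on [1/2, 3/2)
decompose at 1/6; ℳ[f](s) sums the 2 pieces' integrals
for t in [0, 1/6): the term is ∫ 9*t**2·t^(s-1)
over [1/6, 1/2), the kernel integral of 3*t*(2 - 3*t) enters the sum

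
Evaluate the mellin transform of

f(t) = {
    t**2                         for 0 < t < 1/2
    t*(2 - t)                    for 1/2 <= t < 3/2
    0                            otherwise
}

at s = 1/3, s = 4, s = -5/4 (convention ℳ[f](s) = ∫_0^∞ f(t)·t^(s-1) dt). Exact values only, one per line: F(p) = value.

F(1/3) = 3*2**(2/3)*(-5 + 12*3**(1/3))/56
F(4) = 2173/1920
F(-5/4) = 2*2**(1/4)*(14 - 5*3**(3/4))/3

back out the power substitution: t**4 on [0, sqrt(2)/2); t**2*(2 - t**2) on [sqrt(2)/2, sqrt(6)/2)
reversing the shared t-power: t**2 on [0, sqrt(2)/2); 2 - t**2 on [sqrt(2)/2, sqrt(6)/2)
invert the power substitution to get t on [0, 1/2); 2 - t on [1/2, 3/2)
cuts at 1/2: linearity sums the 2 kernel integrals
for t in [0, 1/2): the term is ∫ t**2·t^(s-1)
the [1/2, 3/2) slice contributes ∫ t*(2 - t)·t^(s-1) dt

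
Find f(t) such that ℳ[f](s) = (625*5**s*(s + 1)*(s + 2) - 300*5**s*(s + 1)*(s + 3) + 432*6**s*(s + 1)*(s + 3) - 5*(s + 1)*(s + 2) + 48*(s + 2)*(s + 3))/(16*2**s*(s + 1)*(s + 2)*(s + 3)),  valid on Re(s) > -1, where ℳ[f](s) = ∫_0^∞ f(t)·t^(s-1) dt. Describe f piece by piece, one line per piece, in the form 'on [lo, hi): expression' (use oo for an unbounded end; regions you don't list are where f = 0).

decompose at 1/2, 5/2; ℳ[f](s) sums the 3 pieces' integrals
over [0, 1/2), the kernel integral of 6*t enters the sum
between 1/2 and 5/2 the integrand is 5*t**3/2·t^(s-1)
for t in [5/2, 3): the term is ∫ 3*t**2·t^(s-1)

on [0, 1/2): 6*t
on [1/2, 5/2): 5*t**3/2
on [5/2, 3): 3*t**2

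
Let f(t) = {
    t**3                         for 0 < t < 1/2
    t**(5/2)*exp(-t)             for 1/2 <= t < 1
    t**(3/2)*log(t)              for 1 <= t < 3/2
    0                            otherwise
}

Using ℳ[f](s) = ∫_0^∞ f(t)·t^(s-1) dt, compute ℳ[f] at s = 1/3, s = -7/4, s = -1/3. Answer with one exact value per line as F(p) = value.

F(1/3) = -uppergamma(17/6, 1) - 27*2**(1/6)*3**(5/6)/121 + 3*2**(2/3)/160 + 36/121 + log(3**(9*2**(1/6)*3**(5/6)/22)/2**(9*2**(1/6)*3**(5/6)/22)) + uppergamma(17/6, 1/2)
F(-7/4) = -16*2**(1/4)*3**(3/4)/3 + log(2**(4*2**(1/4)*3**(3/4)/3)/3**(4*2**(1/4)*3**(3/4)/3)) - uppergamma(3/4, 1) + 2**(3/4)/5 + uppergamma(3/4, 1/2) + 16
F(-1/3) = -27*2**(5/6)*3**(1/6)/49 - uppergamma(13/6, 1) + 3*2**(1/3)/64 + log(3**(9*2**(5/6)*3**(1/6)/14)/2**(9*2**(5/6)*3**(1/6)/14)) + 36/49 + uppergamma(13/6, 1/2)

reversing the shared t-power: t on [0, 1/2); sqrt(t)*exp(-t) on [1/2, 1); log(t)/sqrt(t) on [1, 3/2)
remove the shared t-power first: sqrt(t) on [0, 1/2); exp(-t) on [1/2, 1); log(t)/t on [1, 3/2)
f breaks at 1/2, 1 into 3 integrals to sum
on [0, 1/2) integrate f = t**3 against the kernel
∫ t**(5/2)*exp(-t)·t^(s-1) over [1/2, 1)
over [1, 3/2), the kernel integral of t**(3/2)*log(t) enters the sum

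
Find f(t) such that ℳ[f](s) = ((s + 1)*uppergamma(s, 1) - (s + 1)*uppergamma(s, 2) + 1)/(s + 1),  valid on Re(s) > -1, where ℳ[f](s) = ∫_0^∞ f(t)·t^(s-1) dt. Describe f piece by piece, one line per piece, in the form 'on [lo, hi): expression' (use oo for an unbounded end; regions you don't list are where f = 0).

summing 2 kernel integrals split by 1 yields ℳ[f](s)
over [0, 1), the kernel integral of t enters the sum
piece [1, 2): integrate exp(-t) against the kernel

on [0, 1): t
on [1, 2): exp(-t)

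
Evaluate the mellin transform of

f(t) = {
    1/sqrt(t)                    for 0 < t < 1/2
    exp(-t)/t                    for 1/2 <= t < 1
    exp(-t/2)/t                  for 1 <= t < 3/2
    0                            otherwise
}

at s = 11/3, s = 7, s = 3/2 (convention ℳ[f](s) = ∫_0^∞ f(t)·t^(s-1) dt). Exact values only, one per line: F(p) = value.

peel off the shared t-power: sqrt(t) on [0, 1/2); exp(-t) on [1/2, 1); exp(-t/2) on [1, 3/2)
along the cuts 1/2, 1, ℳ[f](s) splits into 3 integrals
[0, 1/2) adds the kernel integral of 1/sqrt(t)
over [1/2, 1), the kernel integral of exp(-t)/t enters the sum
over [1, 3/2), the kernel integral of exp(-t/2)/t enters the sum

F(11/3) = -4*2**(2/3)*uppergamma(8/3, 3/4) - uppergamma(8/3, 1) + 3*2**(5/6)/152 + uppergamma(8/3, 1/2) + 4*2**(2/3)*uppergamma(8/3, 1/2)
F(7) = -260103*exp(-3/4)/16 - 326*exp(-1) + sqrt(2)/832 + 411515*exp(-1/2)/32
F(3/2) = -sqrt(2)*sqrt(pi)*erfc(sqrt(3)/2) - sqrt(pi)*erfc(1) + 1/2 + sqrt(pi)*erfc(sqrt(2)/2) + sqrt(2)*sqrt(pi)*erfc(sqrt(2)/2)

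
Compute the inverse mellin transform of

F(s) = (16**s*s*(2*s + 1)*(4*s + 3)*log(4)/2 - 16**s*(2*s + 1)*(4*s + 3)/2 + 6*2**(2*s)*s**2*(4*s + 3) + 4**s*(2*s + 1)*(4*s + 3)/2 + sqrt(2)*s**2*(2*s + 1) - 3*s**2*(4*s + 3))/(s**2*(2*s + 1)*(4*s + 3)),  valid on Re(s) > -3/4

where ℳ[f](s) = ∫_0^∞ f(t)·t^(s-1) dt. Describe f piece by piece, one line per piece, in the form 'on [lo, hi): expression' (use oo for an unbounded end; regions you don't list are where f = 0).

on [0, 1): sqrt(2)*t**(3/4)/4
on [1, 4): 3*sqrt(t)/2
on [4, 16): log(sqrt(t)/2)

invert the power substitution to get sqrt(2)*t**(3/2)/4 on [0, 1); 3*t/2 on [1, 2); log(t/2) on [2, 4)
peel off the common scale on t: t**(3/2) on [0, 1/2); 3*t on [1/2, 1); log(t) on [1, 2)
along the cuts 1, 4, ℳ[f](s) splits into 3 integrals
segment [0, 1) carries sqrt(2)*t**(3/4)/4; integrate it
on [1, 4) integrate f = 3*sqrt(t)/2 against the kernel
segment 4 to 16 holds log(sqrt(t)/2); add its integral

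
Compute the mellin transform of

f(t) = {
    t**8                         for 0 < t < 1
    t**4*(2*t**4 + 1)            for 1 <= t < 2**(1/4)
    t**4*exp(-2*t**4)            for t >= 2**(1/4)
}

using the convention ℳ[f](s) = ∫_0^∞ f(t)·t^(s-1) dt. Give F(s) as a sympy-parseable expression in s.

(80*2**(3*s/4)*(s + 4) + 64*2**(3*s/4) + 2**(s/4)*(s + 4)*(s + 8)*uppergamma(s/4 + 1, 4) - 16*2**(s/2)*(s + 4) - 32*2**(s/2))/(8*2**(s/2)*(s + 4)*(s + 8))
  Re(s) > -8

the power substitution comes off first: t**4 on [0, 1); t**2*(2*t**2 + 1) on [1, sqrt(2)); t**2*exp(-2*t**2) on [sqrt(2), ∞)
peel off the power substitution: t**2 on [0, 1); t*(2*t + 1) on [1, 2); t*exp(-2*t) on [2, ∞)
reversing the shared t-power: t on [0, 1); 2*t + 1 on [1, 2); exp(-2*t) on [2, ∞)
summing 3 kernel integrals split by 1, 2**(1/4) yields ℳ[f](s)
for t in [0, 1): the term is ∫ t**8·t^(s-1)
[1, 2**(1/4)) adds the kernel integral of t**4*(2*t**4 + 1)
[2**(1/4), ∞) adds the kernel integral of t**4*exp(-2*t**4)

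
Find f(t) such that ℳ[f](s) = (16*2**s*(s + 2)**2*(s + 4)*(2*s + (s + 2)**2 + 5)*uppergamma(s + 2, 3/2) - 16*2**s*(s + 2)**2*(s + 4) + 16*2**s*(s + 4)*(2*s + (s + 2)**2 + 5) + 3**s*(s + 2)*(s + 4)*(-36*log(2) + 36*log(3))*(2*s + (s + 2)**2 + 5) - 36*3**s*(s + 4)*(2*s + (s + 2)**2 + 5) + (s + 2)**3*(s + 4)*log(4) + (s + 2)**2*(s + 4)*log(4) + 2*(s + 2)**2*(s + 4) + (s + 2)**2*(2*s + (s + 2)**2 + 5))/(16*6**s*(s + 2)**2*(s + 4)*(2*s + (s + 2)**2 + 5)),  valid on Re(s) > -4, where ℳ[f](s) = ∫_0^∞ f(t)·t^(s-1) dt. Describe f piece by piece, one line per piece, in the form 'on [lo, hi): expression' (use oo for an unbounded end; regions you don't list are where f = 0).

strip the common scale on t: t**4 on [0, 1/2); t**3*log(t) on [1/2, 1); t**2*log(t) on [1, 3/2); …
remove the shared t-power first: t**2 on [0, 1/2); t*log(t) on [1/2, 1); log(t) on [1, 3/2); …
the 4 pieces separated at 1/6, 1/3, 1/2 each add one integral
on [0, 1/6): add ∫ 81*t**4·t^(s-1) dt
on [1/6, 1/3): add ∫ 27*t**3*log(3*t)·t^(s-1) dt
∫ over [1/3, 1/2) of 9*t**2*log(3*t)·t^(s-1) joins the sum
[1/2, ∞) adds the kernel integral of 9*t**2*exp(-3*t)

on [0, 1/6): 81*t**4
on [1/6, 1/3): 27*t**3*log(3*t)
on [1/3, 1/2): 9*t**2*log(3*t)
on [1/2, oo): 9*t**2*exp(-3*t)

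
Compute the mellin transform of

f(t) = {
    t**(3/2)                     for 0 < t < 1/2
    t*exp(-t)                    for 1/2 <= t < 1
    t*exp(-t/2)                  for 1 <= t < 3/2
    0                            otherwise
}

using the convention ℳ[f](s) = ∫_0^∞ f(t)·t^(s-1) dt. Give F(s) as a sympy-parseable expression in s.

invert the shared t-power to get sqrt(t) on [0, 1/2); exp(-t) on [1/2, 1); exp(-t/2) on [1, 3/2)
cuts at 1/2, 1: linearity sums the 3 kernel integrals
between 0 and 1/2 the integrand is t**(3/2)·t^(s-1)
between 1/2 and 1 the integrand is t*exp(-t)·t^(s-1)
on [1, 3/2) integrate f = t*exp(-t/2) against the kernel

(4*2**(2*s)*(2*s + 3)*uppergamma(s + 1, 1/2) - 4*2**(2*s)*(2*s + 3)*uppergamma(s + 1, 3/4) + 2*2**s*(2*s + 3)*uppergamma(s + 1, 1/2) - 2*2**s*(2*s + 3)*uppergamma(s + 1, 1) + sqrt(2))/(2*2**s*(2*s + 3))
  Re(s) > -3/2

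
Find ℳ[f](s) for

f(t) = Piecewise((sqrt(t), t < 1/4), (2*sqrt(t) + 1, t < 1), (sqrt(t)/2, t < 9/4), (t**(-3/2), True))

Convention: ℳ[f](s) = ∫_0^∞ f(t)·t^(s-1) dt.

(270*2**(2*s)*s*(2*s - 3) + 54*2**(2*s)*(2*s - 3) + 81*3**(2*s)*s*(2*s - 3) - 32*9**s*s*(2*s + 1) - 162*s*(2*s - 3) - 108*s + 162)/(54*2**(2*s)*s*(2*s - 3)*(2*s + 1))
  -1/2 < Re(s) < 3/2

undo the power substitution: t on [0, 1/2); 2*t + 1 on [1/2, 1); t/2 on [1, 3/2); …
treat the 4 regions marked off by 1/4, 1, 9/4 separately and sum
between 0 and 1/4 the integrand is sqrt(t)·t^(s-1)
[1/4, 1) adds the kernel integral of (2*sqrt(t) + 1)
over [1, 9/4), the kernel integral of sqrt(t)/2 enters the sum
on [9/4, ∞): add ∫ t**(-3/2)·t^(s-1) dt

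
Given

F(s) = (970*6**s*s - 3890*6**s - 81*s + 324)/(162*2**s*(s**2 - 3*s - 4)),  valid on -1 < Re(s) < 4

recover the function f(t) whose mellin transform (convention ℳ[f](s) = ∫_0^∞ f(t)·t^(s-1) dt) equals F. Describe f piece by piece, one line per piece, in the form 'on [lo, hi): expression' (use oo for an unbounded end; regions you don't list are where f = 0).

cuts at 1/2, 3: linearity sums the 3 kernel integrals
segment [0, 1/2) carries t; integrate it
segment 1/2 to 3 holds 2*t; add its integral
segment 3 to ∞ holds t**(-4); add its integral

on [0, 1/2): t
on [1/2, 3): 2*t
on [3, oo): t**(-4)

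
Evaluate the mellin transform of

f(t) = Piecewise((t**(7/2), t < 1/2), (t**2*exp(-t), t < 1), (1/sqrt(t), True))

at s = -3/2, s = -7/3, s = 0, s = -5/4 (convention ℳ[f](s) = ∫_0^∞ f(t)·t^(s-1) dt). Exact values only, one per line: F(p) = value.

F(-3/2) = -sqrt(pi)*erfc(1) + sqrt(pi)*erfc(sqrt(2)/2) + 5/8
F(-7/3) = -uppergamma(-1/3, 1) + 6/17 + 3*2**(5/6)/14 + uppergamma(-1/3, 1/2)
F(0) = -2*exp(-1) + sqrt(2)/56 + 3*exp(-1/2)/2 + 2
F(-5/4) = -uppergamma(3/4, 1) + 2**(3/4)/18 + 4/7 + uppergamma(3/4, 1/2)

reversing the shared t-power: t**(3/2) on [0, 1/2); exp(-t) on [1/2, 1); t**(-5/2) on [1, ∞)
summing 3 kernel integrals split by 1/2, 1 yields ℳ[f](s)
[0, 1/2) adds the kernel integral of t**(7/2)
segment 1/2 to 1 holds t**2*exp(-t); add its integral
∫ over [1, ∞) of 1/sqrt(t)·t^(s-1) joins the sum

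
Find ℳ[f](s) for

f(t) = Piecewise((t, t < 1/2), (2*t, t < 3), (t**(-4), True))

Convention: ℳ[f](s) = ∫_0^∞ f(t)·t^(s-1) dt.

(970*6**s*s - 3890*6**s - 81*s + 324)/(162*2**s*(s**2 - 3*s - 4))
  -1 < Re(s) < 4

linearity at 1/2, 3 turns ℳ[f](s) into 3 summed integrals
piece [0, 1/2): integrate t against the kernel
for t in [1/2, 3): the term is ∫ 2*t·t^(s-1)
between 3 and ∞ the integrand is t**(-4)·t^(s-1)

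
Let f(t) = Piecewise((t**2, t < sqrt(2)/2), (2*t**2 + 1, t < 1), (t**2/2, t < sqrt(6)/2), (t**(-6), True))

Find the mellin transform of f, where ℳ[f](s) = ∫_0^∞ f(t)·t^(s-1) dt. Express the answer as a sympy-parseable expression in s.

strip the power substitution: t on [0, 1/2); 2*t + 1 on [1/2, 1); t/2 on [1, 3/2); …
decompose at sqrt(2)/2, 1, sqrt(6)/2; ℳ[f](s) sums the 4 pieces' integrals
on [0, sqrt(2)/2): add ∫ t**2·t^(s-1) dt
∫ over [sqrt(2)/2, 1) of (2*t**2 + 1)·t^(s-1) joins the sum
[1, sqrt(6)/2) adds the kernel integral of t**2/2
on [sqrt(6)/2, ∞) integrate f = t**(-6) against the kernel

(sqrt(2)/2)**s*(270*2**(s/2)*s*(s - 6) + 216*2**(s/2)*(s - 6) + 81*3**(s/2)*s*(s - 6) - 32*3**(s/2)*s*(s + 2) - 162*s*(s - 6) - 216*s + 1296)/(108*s*(s - 6)*(s + 2))
  -2 < Re(s) < 6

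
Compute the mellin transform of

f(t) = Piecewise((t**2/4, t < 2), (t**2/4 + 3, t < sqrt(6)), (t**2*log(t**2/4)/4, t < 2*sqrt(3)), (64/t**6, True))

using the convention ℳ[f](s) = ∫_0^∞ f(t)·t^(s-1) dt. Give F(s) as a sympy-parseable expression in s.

the common scale on t comes off first: t**2 on [0, 1); t**2 + 3 on [1, sqrt(6)/2); t**2*log(t**2) on [sqrt(6)/2, sqrt(3)); …
back out the power substitution: t on [0, 1); t + 3 on [1, 3/2); t*log(t) on [3/2, 3); …
split f at 2, sqrt(6), 2*sqrt(3): ℳ[f](s) collects 4 kernel integrals
∫ t**2/4·t^(s-1) over [0, 2)
between 2 and sqrt(6) the integrand is (t**2/4 + 3)·t^(s-1)
on [sqrt(6), 2*sqrt(3)) integrate f = t**2*log(t**2/4)/4 against the kernel
∫ over [2*sqrt(3), ∞) of 64/t**6·t^(s-1) joins the sum

2**(s/2)*(-81*2**(s/2)*s*(s/2 - 3)*(s**2/4 + s + 1) - 162*2**(s/2)*(s/2 - 3)*(s**2/4 + s + 1) - 81*3**(s/2)*s**2*(s/2 - 3)*(s/2 + 1)*log(3)/4 + 81*3**(s/2)*s**2*(s/2 - 3)*(s/2 + 1)*log(2)/4 - 81*3**(s/2)*s*(s/2 - 3)*(s/2 + 1)*log(3)/2 + 81*3**(s/2)*s*(s/2 - 3)*(s/2 + 1)*log(2)/2 + 81*3**(s/2)*s*(s/2 - 3)*(s/2 + 1)/2 + 243*3**(s/2)*s*(s/2 - 3)*(s**2/4 + s + 1)/2 + 162*3**(s/2)*(s/2 - 3)*(s**2/4 + s + 1) + 81*6**(s/2)*s**2*(s/2 - 3)*(s/2 + 1)*log(3)/2 - 81*6**(s/2)*s*(s/2 - 3)*(s/2 + 1) + 81*6**(s/2)*s*(s/2 - 3)*(s/2 + 1)*log(3) - 6**(s/2)*s*(s/2 + 1)*(s**2/4 + s + 1))/(54*s*(s/2 - 3)*(s/2 + 1)*(s**2/4 + s + 1))
  -2 < Re(s) < 6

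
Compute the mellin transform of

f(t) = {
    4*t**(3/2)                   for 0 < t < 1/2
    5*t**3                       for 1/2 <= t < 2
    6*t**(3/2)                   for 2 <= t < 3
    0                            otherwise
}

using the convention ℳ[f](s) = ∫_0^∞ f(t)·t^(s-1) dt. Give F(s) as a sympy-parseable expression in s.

the 3 pieces separated at 1/2, 2 each add one integral
on [0, 1/2): add ∫ 4*t**(3/2)·t^(s-1) dt
[1/2, 2) adds the kernel integral of 5*t**3
segment [2, 3) carries 6*t**(3/2); integrate it

(320*2**s*(2*s + 3) + 16*2**(1/2 - s)*(s + 3) - 192*2**(s + 1/2)*(s + 3) + 288*3**(s + 1/2)*(s + 3) - 5*(2*s + 3)/2**s)/(8*(s + 3)*(2*s + 3))
  Re(s) > -3/2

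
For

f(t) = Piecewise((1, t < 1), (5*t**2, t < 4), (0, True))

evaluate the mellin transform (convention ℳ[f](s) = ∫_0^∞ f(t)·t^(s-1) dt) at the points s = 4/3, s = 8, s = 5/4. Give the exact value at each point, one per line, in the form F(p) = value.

F(4/3) = -3/4 + 96*2**(2/3)
F(8) = 4194301/8
F(5/4) = -48/65 + 1280*sqrt(2)/13

integrate the 2 segments split at 1, then add the results
[0, 1) adds the kernel integral of 1
on [1, 4): add ∫ 5*t**2·t^(s-1) dt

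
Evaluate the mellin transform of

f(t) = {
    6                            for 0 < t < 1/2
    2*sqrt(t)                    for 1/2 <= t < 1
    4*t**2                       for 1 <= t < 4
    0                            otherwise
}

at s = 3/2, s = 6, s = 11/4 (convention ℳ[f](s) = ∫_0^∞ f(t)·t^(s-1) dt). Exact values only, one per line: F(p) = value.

F(3/2) = sqrt(2) + 4085/28
F(6) = 27262829/832 - sqrt(2)/416
F(11/4) = -56/247 - 2**(3/4)/26 + 3*2**(1/4)/11 + 8192*sqrt(2)/19

slice at 1/2, 1, transform all 3 pieces, and sum them
the [0, 1/2) slice contributes ∫ 6·t^(s-1) dt
[1/2, 1) adds the kernel integral of 2*sqrt(t)
over [1, 4), the kernel integral of 4*t**2 enters the sum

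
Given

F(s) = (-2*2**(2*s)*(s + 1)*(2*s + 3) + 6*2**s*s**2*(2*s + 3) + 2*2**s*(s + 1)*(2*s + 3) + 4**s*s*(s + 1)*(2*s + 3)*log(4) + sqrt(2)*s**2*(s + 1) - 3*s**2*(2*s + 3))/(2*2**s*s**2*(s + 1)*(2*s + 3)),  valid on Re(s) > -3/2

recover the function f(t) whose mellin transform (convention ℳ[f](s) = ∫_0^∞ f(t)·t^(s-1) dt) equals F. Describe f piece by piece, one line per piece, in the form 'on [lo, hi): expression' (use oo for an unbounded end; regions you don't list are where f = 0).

on [0, 1/2): t**(3/2)
on [1/2, 1): 3*t
on [1, 2): log(t)

linearity at 1/2, 1 turns ℳ[f](s) into 3 summed integrals
segment [0, 1/2) carries t**(3/2); integrate it
the [1/2, 1) slice contributes ∫ 3*t·t^(s-1) dt
[1, 2) adds the kernel integral of log(t)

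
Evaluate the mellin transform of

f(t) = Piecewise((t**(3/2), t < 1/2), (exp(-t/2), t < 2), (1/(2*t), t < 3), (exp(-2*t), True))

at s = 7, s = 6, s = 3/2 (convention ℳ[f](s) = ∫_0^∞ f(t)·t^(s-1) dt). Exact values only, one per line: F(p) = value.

decompose at 1/2, 2, 3; ℳ[f](s) sums the 4 pieces' integrals
segment 0 to 1/2 holds t**(3/2); add its integral
the [1/2, 2) slice contributes ∫ exp(-t/2)·t^(s-1) dt
[2, 3) adds the kernel integral of 1/(2*t)
segment [3, ∞) carries exp(-2*t); integrate it

F(7) = -250496*exp(-1) + sqrt(2)/4352 + 11007*exp(-6)/8 + 665/12 + 3786745*exp(-1/4)/32
F(6) = -20864*exp(-1) + sqrt(2)/1920 + 2697*exp(-6)/8 + 211/10 + 157781*exp(-1/4)/16
F(3/2) = -sqrt(2) - 2*sqrt(2)*exp(-1) - sqrt(2)*sqrt(pi)*erfc(1) + sqrt(2)*sqrt(pi)*erfc(sqrt(6))/8 + sqrt(3)*exp(-6)/2 + 1/24 + sqrt(2)*exp(-1/4) + sqrt(2)*sqrt(pi)*erfc(1/2) + sqrt(3)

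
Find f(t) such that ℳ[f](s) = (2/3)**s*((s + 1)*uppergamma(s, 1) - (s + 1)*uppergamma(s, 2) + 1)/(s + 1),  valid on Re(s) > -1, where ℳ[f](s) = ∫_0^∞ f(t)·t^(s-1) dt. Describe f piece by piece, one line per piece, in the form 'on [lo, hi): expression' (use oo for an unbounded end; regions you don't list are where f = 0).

invert the common scale on t to get t on [0, 1); exp(-t) on [1, 2)
along the cuts 2/3, ℳ[f](s) splits into 2 integrals
for t in [0, 2/3): the term is ∫ 3*t/2·t^(s-1)
on [2/3, 4/3): add ∫ exp(-3*t/2)·t^(s-1) dt

on [0, 2/3): 3*t/2
on [2/3, 4/3): exp(-3*t/2)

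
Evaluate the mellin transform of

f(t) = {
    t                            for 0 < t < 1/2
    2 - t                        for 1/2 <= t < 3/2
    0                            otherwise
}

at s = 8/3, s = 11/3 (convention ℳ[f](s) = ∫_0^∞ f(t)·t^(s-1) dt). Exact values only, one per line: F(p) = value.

F(8/3) = 3*2**(1/3)*(-7 + 45*3**(2/3))/352
F(11/3) = 3*2**(1/3)*(-34 + 621*3**(2/3))/4928

slice at 1/2, transform all 2 pieces, and sum them
segment 0 to 1/2 holds t; add its integral
on [1/2, 3/2) integrate f = (2 - t) against the kernel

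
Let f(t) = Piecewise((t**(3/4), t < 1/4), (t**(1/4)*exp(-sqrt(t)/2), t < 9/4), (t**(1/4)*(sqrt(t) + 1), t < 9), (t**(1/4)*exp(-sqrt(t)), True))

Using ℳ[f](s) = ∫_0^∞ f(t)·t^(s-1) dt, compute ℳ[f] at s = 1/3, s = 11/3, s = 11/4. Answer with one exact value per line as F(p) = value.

F(1/3) = 2**(5/6)*(-423*3**(1/6) - 364*2**(1/3)*uppergamma(7/6, 3/4) + 182*2**(1/6)*uppergamma(7/6, 3) + 21 + 364*2**(1/3)*uppergamma(7/6, 1/4) + 1224*6**(1/6))/182
F(11/3) = 2**(1/6)*(-81625088*2**(2/3)*uppergamma(47/6, 3/4) - 1620567*3**(5/6) + 141 + 325845504*6**(5/6) + 318848*2**(5/6)*uppergamma(47/6, 3) + 81625088*2**(2/3)*uppergamma(47/6, 1/4))/318848
F(11/4) = -260103*exp(-3/4)/8 + 4416*exp(-3) + 384913/448 + 157781*exp(-1/4)/8

invert the power substitution to get t**(3/2) on [0, 1/2); sqrt(t)*exp(-t/2) on [1/2, 3/2); sqrt(t)*(t + 1) on [3/2, 3); …
the shared t-power comes off first: t on [0, 1/2); exp(-t/2) on [1/2, 3/2); t + 1 on [3/2, 3); …
split f at 1/4, 9/4, 9: ℳ[f](s) collects 4 kernel integrals
piece [0, 1/4): integrate t**(3/4) against the kernel
segment 1/4 to 9/4 holds t**(1/4)*exp(-sqrt(t)/2); add its integral
on [9/4, 9): add ∫ t**(1/4)*(sqrt(t) + 1)·t^(s-1) dt
[9, ∞) adds the kernel integral of t**(1/4)*exp(-sqrt(t))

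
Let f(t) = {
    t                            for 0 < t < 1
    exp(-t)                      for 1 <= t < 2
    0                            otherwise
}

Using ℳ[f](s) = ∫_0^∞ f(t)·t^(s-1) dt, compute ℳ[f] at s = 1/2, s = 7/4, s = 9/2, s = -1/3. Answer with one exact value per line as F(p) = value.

F(1/2) = -sqrt(pi)*erfc(sqrt(2)) + sqrt(pi)*erfc(1) + 2/3
F(7/4) = -uppergamma(7/4, 2) + 4/11 + uppergamma(7/4, 1)
F(9/2) = (-9262*sqrt(2) + (-1155*sqrt(pi)*erfc(sqrt(2)) + 32 + 1155*sqrt(pi)*erfc(1))*exp(2) + 4642*E)*exp(-2)/176
F(-1/3) = -uppergamma(-1/3, 2) + uppergamma(-1/3, 1) + 3/2

integrate the 2 segments split at 1, then add the results
∫ t·t^(s-1) over [0, 1)
piece [1, 2): integrate exp(-t) against the kernel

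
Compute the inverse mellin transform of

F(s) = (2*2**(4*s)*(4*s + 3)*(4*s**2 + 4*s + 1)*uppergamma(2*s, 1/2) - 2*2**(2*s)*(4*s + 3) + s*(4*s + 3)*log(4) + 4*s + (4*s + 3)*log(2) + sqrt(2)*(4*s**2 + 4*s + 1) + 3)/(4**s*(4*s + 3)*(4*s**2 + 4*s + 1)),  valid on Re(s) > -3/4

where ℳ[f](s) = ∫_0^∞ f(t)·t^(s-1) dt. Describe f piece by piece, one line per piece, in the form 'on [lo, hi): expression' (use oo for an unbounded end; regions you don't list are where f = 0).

on [0, 1/4): t**(3/4)
on [1/4, 1): sqrt(t)*log(sqrt(t))
on [1, oo): exp(-sqrt(t)/2)

the power substitution comes off first: t**(3/2) on [0, 1/2); t*log(t) on [1/2, 1); exp(-t/2) on [1, ∞)
split f at 1/4, 1: ℳ[f](s) collects 3 kernel integrals
the [0, 1/4) slice contributes ∫ t**(3/4)·t^(s-1) dt
on [1/4, 1): add ∫ sqrt(t)*log(sqrt(t))·t^(s-1) dt
piece [1, ∞): integrate exp(-sqrt(t)/2) against the kernel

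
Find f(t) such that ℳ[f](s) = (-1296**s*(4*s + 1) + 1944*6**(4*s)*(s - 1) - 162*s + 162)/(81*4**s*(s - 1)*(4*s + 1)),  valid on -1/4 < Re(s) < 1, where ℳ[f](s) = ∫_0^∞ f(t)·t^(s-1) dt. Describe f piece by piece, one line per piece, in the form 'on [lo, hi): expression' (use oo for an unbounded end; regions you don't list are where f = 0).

back out the power substitution: sqrt(2)*sqrt(t)/2 on [0, 1/2); sqrt(2)*sqrt(t) on [1/2, 18); 4/t**2 on [18, ∞)
undo the common scale on t: sqrt(t) on [0, 1/4); 2*sqrt(t) on [1/4, 9); t**(-2) on [9, ∞)
invert the power substitution to get t on [0, 1/2); 2*t on [1/2, 3); t**(-4) on [3, ∞)
integrate the 3 segments split at 1/4, 324, then add the results
[0, 1/4) adds the kernel integral of sqrt(2)*t**(1/4)/2
[1/4, 324) adds the kernel integral of sqrt(2)*t**(1/4)
for t in [324, ∞): the term is ∫ 4/t·t^(s-1)

on [0, 1/4): sqrt(2)*t**(1/4)/2
on [1/4, 324): sqrt(2)*t**(1/4)
on [324, oo): 4/t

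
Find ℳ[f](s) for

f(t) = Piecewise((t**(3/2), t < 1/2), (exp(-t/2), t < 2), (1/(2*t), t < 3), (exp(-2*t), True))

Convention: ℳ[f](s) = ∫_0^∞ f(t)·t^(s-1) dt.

decompose at 1/2, 2, 3; ℳ[f](s) sums the 4 pieces' integrals
[0, 1/2) adds the kernel integral of t**(3/2)
[1/2, 2) adds the kernel integral of exp(-t/2)
between 2 and 3 the integrand is 1/(2*t)·t^(s-1)
∫ over [3, ∞) of exp(-2*t)·t^(s-1) joins the sum

(12*24**s*(s - 1)*(2*s + 3)*uppergamma(s, 1/4) - 12*24**s*(s - 1)*(2*s + 3)*uppergamma(s, 1) - 3*24**s*(2*s + 3) + 2*36**s*(2*s + 3) + 12*6**s*(s - 1)*(2*s + 3)*uppergamma(s, 6) + 6*sqrt(2)*6**s*(s - 1))/(12*12**s*(s - 1)*(2*s + 3))
  Re(s) > -3/2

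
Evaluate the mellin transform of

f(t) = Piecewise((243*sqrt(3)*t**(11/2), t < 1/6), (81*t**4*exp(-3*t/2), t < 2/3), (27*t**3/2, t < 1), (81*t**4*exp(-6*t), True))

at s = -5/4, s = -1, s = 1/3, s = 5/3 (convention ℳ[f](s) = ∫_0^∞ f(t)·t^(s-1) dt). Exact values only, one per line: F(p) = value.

F(-5/4) = -12*2**(3/4)*3**(1/4)*uppergamma(11/4, 1) - 1611*2**(3/4)*3**(1/4)/952 + 3*6**(1/4)*uppergamma(11/4, 6)/8 + 54/7 + 12*2**(3/4)*3**(1/4)*uppergamma(11/4, 1/4)
F(-1) = -120*exp(-1) + sqrt(2)/48 + 75*exp(-6)/4 + 15/4 + 123*exp(-1/4)/2
F(1/3) = -16*18**(1/3)*uppergamma(13/3, 1)/3 - 2*18**(1/3)/5 + 2**(1/6)*3**(2/3)/1120 + 6**(2/3)*uppergamma(13/3, 6)/96 + 81/20 + 16*18**(1/3)*uppergamma(13/3, 1/4)/3
F(5/3) = -32*12**(1/3)*uppergamma(17/3, 1)/9 - 4*12**(1/3)/21 + 2**(5/6)*3**(1/3)/16512 + 6**(1/3)*uppergamma(17/3, 6)/576 + 81/28 + 32*12**(1/3)*uppergamma(17/3, 1/4)/9

invert the common scale on t to get t**(11/2) on [0, 1/2); t**4*exp(-t/2) on [1/2, 2); t**3/2 on [2, 3); …
strip the shared t-power: t**(7/2) on [0, 1/2); t**2*exp(-t/2) on [1/2, 2); t/2 on [2, 3); …
peel off the shared t-power: t**(3/2) on [0, 1/2); exp(-t/2) on [1/2, 2); 1/(2*t) on [2, 3); …
linearity at 1/6, 2/3, 1 turns ℳ[f](s) into 4 summed integrals
on [0, 1/6) integrate f = 243*sqrt(3)*t**(11/2) against the kernel
[1/6, 2/3) adds the kernel integral of 81*t**4*exp(-3*t/2)
for t in [2/3, 1): the term is ∫ 27*t**3/2·t^(s-1)
∫ 81*t**4*exp(-6*t)·t^(s-1) over [1, ∞)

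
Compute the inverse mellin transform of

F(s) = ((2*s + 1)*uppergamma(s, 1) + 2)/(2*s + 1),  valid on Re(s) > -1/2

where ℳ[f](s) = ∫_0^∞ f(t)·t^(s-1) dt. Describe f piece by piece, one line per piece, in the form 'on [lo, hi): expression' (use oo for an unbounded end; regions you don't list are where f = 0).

on [0, 1): sqrt(t)
on [1, oo): exp(-t)

summing 2 kernel integrals split by 1 yields ℳ[f](s)
the [0, 1) slice contributes ∫ sqrt(t)·t^(s-1) dt
over [1, ∞), the kernel integral of exp(-t) enters the sum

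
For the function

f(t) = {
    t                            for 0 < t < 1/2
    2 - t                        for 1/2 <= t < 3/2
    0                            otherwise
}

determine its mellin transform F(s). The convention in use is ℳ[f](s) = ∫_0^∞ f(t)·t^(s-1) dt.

f breaks at 1/2 into 2 integrals to sum
on [0, 1/2): add ∫ t·t^(s-1) dt
piece [1/2, 3/2): integrate (2 - t) against the kernel

(3**s*s + 4*3**s - 2*s - 4)/(2*2**s*s*(s + 1))
  Re(s) > -1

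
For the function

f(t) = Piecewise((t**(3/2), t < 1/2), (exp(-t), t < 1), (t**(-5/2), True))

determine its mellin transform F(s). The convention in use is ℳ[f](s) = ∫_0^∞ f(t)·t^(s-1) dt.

along the cuts 1/2, 1, ℳ[f](s) splits into 3 integrals
over [0, 1/2), the kernel integral of t**(3/2) enters the sum
the [1/2, 1) slice contributes ∫ exp(-t)·t^(s-1) dt
between 1 and ∞ the integrand is t**(-5/2)·t^(s-1)

(2*2**s*(2*s - 5)*(2*s + 3)*uppergamma(s, 1/2) - 2*2**s*(2*s - 5)*(2*s + 3)*uppergamma(s, 1) - 4*2**s*(2*s + 3) + sqrt(2)*(2*s - 5))/(2*2**s*(2*s - 5)*(2*s + 3))
  -3/2 < Re(s) < 5/2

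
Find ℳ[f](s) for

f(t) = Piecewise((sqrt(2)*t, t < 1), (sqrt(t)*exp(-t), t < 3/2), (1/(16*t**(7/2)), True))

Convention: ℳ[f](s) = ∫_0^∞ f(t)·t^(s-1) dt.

2**(1/2 - s)*(2*2**s*(2*s - 7) + 2**(s + 1/2)*(s + 1)*(2*s - 7)*uppergamma(s + 1/2, 1) - 2**(s + 1/2)*(s + 1)*(2*s - 7)*uppergamma(s + 1/2, 3/2) - 2*3**(s + 1/2)*(s + 1)/81)/(2*(s + 1)*(2*s - 7))
  -1 < Re(s) < 7/2

remove the shared t-power first: sqrt(2)*sqrt(t) on [0, 1); exp(-t) on [1, 3/2); 1/(16*t**4) on [3/2, ∞)
the common scale on t comes off first: sqrt(t) on [0, 2); exp(-t/2) on [2, 3); t**(-4) on [3, ∞)
integrate the 3 segments split at 1, 3/2, then add the results
the [0, 1) slice contributes ∫ sqrt(2)*t·t^(s-1) dt
between 1 and 3/2 the integrand is sqrt(t)*exp(-t)·t^(s-1)
between 3/2 and ∞ the integrand is 1/(16*t**(7/2))·t^(s-1)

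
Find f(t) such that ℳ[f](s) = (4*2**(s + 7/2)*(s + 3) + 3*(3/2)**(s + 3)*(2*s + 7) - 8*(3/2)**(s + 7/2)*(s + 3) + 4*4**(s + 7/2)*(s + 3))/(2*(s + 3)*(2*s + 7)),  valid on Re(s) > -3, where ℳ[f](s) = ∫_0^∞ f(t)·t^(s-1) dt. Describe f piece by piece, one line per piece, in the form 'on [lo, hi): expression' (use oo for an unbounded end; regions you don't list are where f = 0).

on [0, 3/2): 3*t**3/2
on [3/2, 2): 2*t**(7/2)
on [2, 4): t**(7/2)

decompose at 3/2, 2; ℳ[f](s) sums the 3 pieces' integrals
piece [0, 3/2): integrate 3*t**3/2 against the kernel
segment 3/2 to 2 holds 2*t**(7/2); add its integral
on [2, 4): add ∫ t**(7/2)·t^(s-1) dt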